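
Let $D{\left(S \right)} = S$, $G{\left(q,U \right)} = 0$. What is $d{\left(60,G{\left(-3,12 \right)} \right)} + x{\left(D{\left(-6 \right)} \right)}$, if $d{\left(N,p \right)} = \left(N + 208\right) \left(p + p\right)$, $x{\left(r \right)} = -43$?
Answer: $-43$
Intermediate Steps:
$d{\left(N,p \right)} = 2 p \left(208 + N\right)$ ($d{\left(N,p \right)} = \left(208 + N\right) 2 p = 2 p \left(208 + N\right)$)
$d{\left(60,G{\left(-3,12 \right)} \right)} + x{\left(D{\left(-6 \right)} \right)} = 2 \cdot 0 \left(208 + 60\right) - 43 = 2 \cdot 0 \cdot 268 - 43 = 0 - 43 = -43$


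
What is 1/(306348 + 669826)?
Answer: 1/976174 ≈ 1.0244e-6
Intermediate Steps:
1/(306348 + 669826) = 1/976174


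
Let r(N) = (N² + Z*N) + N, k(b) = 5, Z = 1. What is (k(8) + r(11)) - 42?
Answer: 106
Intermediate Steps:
r(N) = N² + 2*N (r(N) = (N² + 1*N) + N = (N² + N) + N = (N + N²) + N = N² + 2*N)
(k(8) + r(11)) - 42 = (5 + 11*(2 + 11)) - 42 = (5 + 11*13) - 42 = (5 + 143) - 42 = 148 - 42 = 106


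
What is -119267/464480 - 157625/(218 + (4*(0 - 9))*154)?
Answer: 36289221979/1236910240 ≈ 29.339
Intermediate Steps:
-119267/464480 - 157625/(218 + (4*(0 - 9))*154) = -119267*1/464480 - 157625/(218 + (4*(-9))*154) = -119267/464480 - 157625/(218 - 36*154) = -119267/464480 - 157625/(218 - 5544) = -119267/464480 - 157625/(-5326) = -119267/464480 - 157625*(-1/5326) = -119267/464480 + 157625/5326 = 36289221979/1236910240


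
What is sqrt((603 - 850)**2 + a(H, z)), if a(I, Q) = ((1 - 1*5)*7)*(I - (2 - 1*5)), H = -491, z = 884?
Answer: 3*sqrt(8297) ≈ 273.26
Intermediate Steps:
a(I, Q) = -84 - 28*I (a(I, Q) = ((1 - 5)*7)*(I - (2 - 5)) = (-4*7)*(I - 1*(-3)) = -28*(I + 3) = -28*(3 + I) = -84 - 28*I)
sqrt((603 - 850)**2 + a(H, z)) = sqrt((603 - 850)**2 + (-84 - 28*(-491))) = sqrt((-247)**2 + (-84 + 13748)) = sqrt(61009 + 13664) = sqrt(74673) = 3*sqrt(8297)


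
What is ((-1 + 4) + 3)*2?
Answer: 12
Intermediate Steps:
((-1 + 4) + 3)*2 = (3 + 3)*2 = 6*2 = 12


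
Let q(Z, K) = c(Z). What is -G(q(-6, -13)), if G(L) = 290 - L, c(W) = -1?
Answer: -291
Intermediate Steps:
q(Z, K) = -1
-G(q(-6, -13)) = -(290 - 1*(-1)) = -(290 + 1) = -1*291 = -291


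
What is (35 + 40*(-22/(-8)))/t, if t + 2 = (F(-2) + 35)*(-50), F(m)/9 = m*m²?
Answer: 145/1848 ≈ 0.078463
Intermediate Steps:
F(m) = 9*m³ (F(m) = 9*(m*m²) = 9*m³)
t = 1848 (t = -2 + (9*(-2)³ + 35)*(-50) = -2 + (9*(-8) + 35)*(-50) = -2 + (-72 + 35)*(-50) = -2 - 37*(-50) = -2 + 1850 = 1848)
(35 + 40*(-22/(-8)))/t = (35 + 40*(-22/(-8)))/1848 = (35 + 40*(-22*(-⅛)))*(1/1848) = (35 + 40*(11/4))*(1/1848) = (35 + 110)*(1/1848) = 145*(1/1848) = 145/1848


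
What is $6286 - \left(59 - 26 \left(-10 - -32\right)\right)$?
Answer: $6799$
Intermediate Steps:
$6286 - \left(59 - 26 \left(-10 - -32\right)\right) = 6286 - \left(59 - 26 \left(-10 + 32\right)\right) = 6286 + \left(26 \cdot 22 - 59\right) = 6286 + \left(572 - 59\right) = 6286 + 513 = 6799$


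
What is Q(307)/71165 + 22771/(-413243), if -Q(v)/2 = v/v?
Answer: -1621324701/29408438095 ≈ -0.055131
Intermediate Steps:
Q(v) = -2 (Q(v) = -2*v/v = -2*1 = -2)
Q(307)/71165 + 22771/(-413243) = -2/71165 + 22771/(-413243) = -2*1/71165 + 22771*(-1/413243) = -2/71165 - 22771/413243 = -1621324701/29408438095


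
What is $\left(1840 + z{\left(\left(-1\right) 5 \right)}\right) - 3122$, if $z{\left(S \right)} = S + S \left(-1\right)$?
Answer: $-1282$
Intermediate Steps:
$z{\left(S \right)} = 0$ ($z{\left(S \right)} = S - S = 0$)
$\left(1840 + z{\left(\left(-1\right) 5 \right)}\right) - 3122 = \left(1840 + 0\right) - 3122 = 1840 - 3122 = -1282$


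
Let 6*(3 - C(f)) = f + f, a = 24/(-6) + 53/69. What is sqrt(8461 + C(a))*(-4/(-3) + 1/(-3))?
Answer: sqrt(40302233)/69 ≈ 92.006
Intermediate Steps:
a = -223/69 (a = 24*(-1/6) + 53*(1/69) = -4 + 53/69 = -223/69 ≈ -3.2319)
C(f) = 3 - f/3 (C(f) = 3 - (f + f)/6 = 3 - f/3)
sqrt(8461 + C(a))*(-4/(-3) + 1/(-3)) = sqrt(8461 + (3 - 1/3*(-223/69)))*(-4/(-3) + 1/(-3)) = sqrt(8461 + (3 + 223/207))*(-4*(-1/3) + 1*(-1/3)) = sqrt(8461 + 844/207)*(4/3 - 1/3) = sqrt(1752271/207)*1 = (sqrt(40302233)/69)*1 = sqrt(40302233)/69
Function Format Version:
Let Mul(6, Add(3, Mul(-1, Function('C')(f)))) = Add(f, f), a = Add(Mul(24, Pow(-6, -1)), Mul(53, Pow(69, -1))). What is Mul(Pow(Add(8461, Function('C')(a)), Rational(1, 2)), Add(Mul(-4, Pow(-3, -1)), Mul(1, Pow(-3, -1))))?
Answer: Mul(Rational(1, 69), Pow(40302233, Rational(1, 2))) ≈ 92.006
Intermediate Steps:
a = Rational(-223, 69) (a = Add(Mul(24, Rational(-1, 6)), Mul(53, Rational(1, 69))) = Add(-4, Rational(53, 69)) = Rational(-223, 69) ≈ -3.2319)
Function('C')(f) = Add(3, Mul(Rational(-1, 3), f)) (Function('C')(f) = Add(3, Mul(Rational(-1, 6), Add(f, f))) = Add(3, Mul(Rational(-1, 6), Mul(2, f))) = Add(3, Mul(Rational(-1, 3), f)))
Mul(Pow(Add(8461, Function('C')(a)), Rational(1, 2)), Add(Mul(-4, Pow(-3, -1)), Mul(1, Pow(-3, -1)))) = Mul(Pow(Add(8461, Add(3, Mul(Rational(-1, 3), Rational(-223, 69)))), Rational(1, 2)), Add(Mul(-4, Pow(-3, -1)), Mul(1, Pow(-3, -1)))) = Mul(Pow(Add(8461, Add(3, Rational(223, 207))), Rational(1, 2)), Add(Mul(-4, Rational(-1, 3)), Mul(1, Rational(-1, 3)))) = Mul(Pow(Add(8461, Rational(844, 207)), Rational(1, 2)), Add(Rational(4, 3), Rational(-1, 3))) = Mul(Pow(Rational(1752271, 207), Rational(1, 2)), 1) = Mul(Mul(Rational(1, 69), Pow(40302233, Rational(1, 2))), 1) = Mul(Rational(1, 69), Pow(40302233, Rational(1, 2)))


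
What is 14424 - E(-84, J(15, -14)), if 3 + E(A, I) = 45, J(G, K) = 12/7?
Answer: 14382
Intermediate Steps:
J(G, K) = 12/7 (J(G, K) = 12*(1/7) = 12/7)
E(A, I) = 42 (E(A, I) = -3 + 45 = 42)
14424 - E(-84, J(15, -14)) = 14424 - 1*42 = 14424 - 42 = 14382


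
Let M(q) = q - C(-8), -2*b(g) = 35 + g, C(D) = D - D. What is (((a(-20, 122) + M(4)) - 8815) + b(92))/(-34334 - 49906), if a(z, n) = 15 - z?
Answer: 5893/56160 ≈ 0.10493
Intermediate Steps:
C(D) = 0
b(g) = -35/2 - g/2 (b(g) = -(35 + g)/2 = -35/2 - g/2)
M(q) = q (M(q) = q - 1*0 = q + 0 = q)
(((a(-20, 122) + M(4)) - 8815) + b(92))/(-34334 - 49906) = ((((15 - 1*(-20)) + 4) - 8815) + (-35/2 - 1/2*92))/(-34334 - 49906) = ((((15 + 20) + 4) - 8815) + (-35/2 - 46))/(-84240) = (((35 + 4) - 8815) - 127/2)*(-1/84240) = ((39 - 8815) - 127/2)*(-1/84240) = (-8776 - 127/2)*(-1/84240) = -17679/2*(-1/84240) = 5893/56160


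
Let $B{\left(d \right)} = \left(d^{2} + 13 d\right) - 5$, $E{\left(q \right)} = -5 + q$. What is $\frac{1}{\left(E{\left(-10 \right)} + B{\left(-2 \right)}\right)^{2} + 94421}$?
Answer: $\frac{1}{96185} \approx 1.0397 \cdot 10^{-5}$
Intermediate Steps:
$B{\left(d \right)} = -5 + d^{2} + 13 d$
$\frac{1}{\left(E{\left(-10 \right)} + B{\left(-2 \right)}\right)^{2} + 94421} = \frac{1}{\left(\left(-5 - 10\right) + \left(-5 + \left(-2\right)^{2} + 13 \left(-2\right)\right)\right)^{2} + 94421} = \frac{1}{\left(-15 - 27\right)^{2} + 94421} = \frac{1}{\left(-42\right)^{2} + 94421} = \frac{1}{1764 + 94421} = \frac{1}{96185}$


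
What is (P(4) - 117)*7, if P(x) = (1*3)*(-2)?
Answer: -861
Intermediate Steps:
P(x) = -6 (P(x) = 3*(-2) = -6)
(P(4) - 117)*7 = (-6 - 117)*7 = -123*7 = -861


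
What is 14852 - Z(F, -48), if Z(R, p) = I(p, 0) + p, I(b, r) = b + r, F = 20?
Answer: 14948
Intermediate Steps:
Z(R, p) = 2*p (Z(R, p) = (p + 0) + p = p + p = 2*p)
14852 - Z(F, -48) = 14852 - 2*(-48) = 14852 - 1*(-96) = 14852 + 96 = 14948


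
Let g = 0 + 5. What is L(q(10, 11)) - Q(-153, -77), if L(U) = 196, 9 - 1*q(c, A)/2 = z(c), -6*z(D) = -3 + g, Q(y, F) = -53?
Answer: 249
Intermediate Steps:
g = 5
z(D) = -⅓ (z(D) = -(-3 + 5)/6 = -⅙*2 = -⅓)
q(c, A) = 56/3 (q(c, A) = 18 - 2*(-⅓) = 18 + ⅔ = 56/3)
L(q(10, 11)) - Q(-153, -77) = 196 - 1*(-53) = 196 + 53 = 249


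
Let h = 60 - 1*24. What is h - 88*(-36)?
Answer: 3204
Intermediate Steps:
h = 36 (h = 60 - 24 = 36)
h - 88*(-36) = 36 - 88*(-36) = 36 + 3168 = 3204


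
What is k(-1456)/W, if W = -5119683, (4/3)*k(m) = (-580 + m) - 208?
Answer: 561/1706561 ≈ 0.00032873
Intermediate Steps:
k(m) = -591 + 3*m/4 (k(m) = 3*((-580 + m) - 208)/4 = 3*(-788 + m)/4 = -591 + 3*m/4)
k(-1456)/W = (-591 + (3/4)*(-1456))/(-5119683) = (-591 - 1092)*(-1/5119683) = -1683*(-1/5119683) = 561/1706561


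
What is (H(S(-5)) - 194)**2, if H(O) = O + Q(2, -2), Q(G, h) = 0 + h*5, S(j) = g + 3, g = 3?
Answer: 39204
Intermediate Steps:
S(j) = 6 (S(j) = 3 + 3 = 6)
Q(G, h) = 5*h (Q(G, h) = 0 + 5*h = 5*h)
H(O) = -10 + O (H(O) = O + 5*(-2) = O - 10 = -10 + O)
(H(S(-5)) - 194)**2 = ((-10 + 6) - 194)**2 = (-4 - 194)**2 = (-198)**2 = 39204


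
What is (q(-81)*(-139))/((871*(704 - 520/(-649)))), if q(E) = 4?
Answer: -90211/99602334 ≈ -0.00090571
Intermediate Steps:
(q(-81)*(-139))/((871*(704 - 520/(-649)))) = (4*(-139))/((871*(704 - 520/(-649)))) = -556*1/(871*(704 - 520*(-1/649))) = -556*1/(871*(704 + 520/649)) = -556/(871*(457416/649)) = -556/398409336/649 = -556*649/398409336 = -90211/99602334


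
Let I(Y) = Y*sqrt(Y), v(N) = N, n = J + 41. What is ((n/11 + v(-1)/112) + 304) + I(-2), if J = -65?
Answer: 371829/1232 - 2*I*sqrt(2) ≈ 301.81 - 2.8284*I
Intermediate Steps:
n = -24 (n = -65 + 41 = -24)
I(Y) = Y**(3/2)
((n/11 + v(-1)/112) + 304) + I(-2) = ((-24/11 - 1/112) + 304) + (-2)**(3/2) = ((-24*1/11 - 1*1/112) + 304) - 2*I*sqrt(2) = ((-24/11 - 1/112) + 304) - 2*I*sqrt(2) = (-2699/1232 + 304) - 2*I*sqrt(2) = 371829/1232 - 2*I*sqrt(2)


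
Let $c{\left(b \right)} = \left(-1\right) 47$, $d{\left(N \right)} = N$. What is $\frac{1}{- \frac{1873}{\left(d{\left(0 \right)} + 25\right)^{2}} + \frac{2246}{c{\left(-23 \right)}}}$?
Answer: $- \frac{29375}{1491781} \approx -0.019691$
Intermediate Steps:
$c{\left(b \right)} = -47$
$\frac{1}{- \frac{1873}{\left(d{\left(0 \right)} + 25\right)^{2}} + \frac{2246}{c{\left(-23 \right)}}} = \frac{1}{- \frac{1873}{\left(0 + 25\right)^{2}} + \frac{2246}{-47}} = \frac{1}{- \frac{1873}{25^{2}} + 2246 \left(- \frac{1}{47}\right)} = \frac{1}{- \frac{1873}{625} - \frac{2246}{47}} = \frac{1}{- \frac{1491781}{29375}} = - \frac{29375}{1491781}$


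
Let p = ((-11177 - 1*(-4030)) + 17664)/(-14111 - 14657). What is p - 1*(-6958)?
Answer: 200157227/28768 ≈ 6957.6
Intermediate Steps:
p = -10517/28768 (p = ((-11177 + 4030) + 17664)/(-28768) = (-7147 + 17664)*(-1/28768) = 10517*(-1/28768) = -10517/28768 ≈ -0.36558)
p - 1*(-6958) = -10517/28768 - 1*(-6958) = -10517/28768 + 6958 = 200157227/28768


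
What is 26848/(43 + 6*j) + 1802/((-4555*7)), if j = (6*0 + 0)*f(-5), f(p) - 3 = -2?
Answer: 855970994/1371055 ≈ 624.32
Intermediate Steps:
f(p) = 1 (f(p) = 3 - 2 = 1)
j = 0 (j = (6*0 + 0)*1 = (0 + 0)*1 = 0*1 = 0)
26848/(43 + 6*j) + 1802/((-4555*7)) = 26848/(43 + 6*0) + 1802/((-4555*7)) = 26848/(43 + 0) + 1802/(-31885) = 26848/43 + 1802*(-1/31885) = 26848*(1/43) - 1802/31885 = 26848/43 - 1802/31885 = 855970994/1371055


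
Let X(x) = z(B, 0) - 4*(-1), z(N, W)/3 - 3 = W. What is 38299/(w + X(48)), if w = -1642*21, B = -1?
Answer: -38299/34469 ≈ -1.1111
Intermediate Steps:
z(N, W) = 9 + 3*W
X(x) = 13 (X(x) = (9 + 3*0) - 4*(-1) = (9 + 0) + 4 = 9 + 4 = 13)
w = -34482
38299/(w + X(48)) = 38299/(-34482 + 13) = 38299/(-34469) = 38299*(-1/34469) = -38299/34469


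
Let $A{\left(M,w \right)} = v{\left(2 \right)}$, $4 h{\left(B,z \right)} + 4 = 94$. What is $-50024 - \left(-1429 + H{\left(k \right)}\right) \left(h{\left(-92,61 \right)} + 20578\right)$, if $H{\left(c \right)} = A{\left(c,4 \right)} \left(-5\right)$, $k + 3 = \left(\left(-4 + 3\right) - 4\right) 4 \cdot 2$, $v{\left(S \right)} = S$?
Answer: $\frac{59188191}{2} \approx 2.9594 \cdot 10^{7}$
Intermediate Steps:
$h{\left(B,z \right)} = \frac{45}{2}$ ($h{\left(B,z \right)} = -1 + \frac{1}{4} \cdot 94 = -1 + \frac{47}{2} = \frac{45}{2}$)
$k = -43$ ($k = -3 + \left(\left(-4 + 3\right) - 4\right) 4 \cdot 2 = -3 + \left(-1 - 4\right) 4 \cdot 2 = -3 + \left(-5\right) 4 \cdot 2 = -3 - 40 = -43$)
$A{\left(M,w \right)} = 2$
$H{\left(c \right)} = -10$ ($H{\left(c \right)} = 2 \left(-5\right) = -10$)
$-50024 - \left(-1429 + H{\left(k \right)}\right) \left(h{\left(-92,61 \right)} + 20578\right) = -50024 - \left(-1429 - 10\right) \left(\frac{45}{2} + 20578\right) = -50024 - \left(-1439\right) \frac{41201}{2} = -50024 - - \frac{59288239}{2} = -50024 + \frac{59288239}{2} = \frac{59188191}{2}$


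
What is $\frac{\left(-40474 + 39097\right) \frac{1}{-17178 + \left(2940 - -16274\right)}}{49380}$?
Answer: $- \frac{459}{33512560} \approx -1.3696 \cdot 10^{-5}$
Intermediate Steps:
$\frac{\left(-40474 + 39097\right) \frac{1}{-17178 + \left(2940 - -16274\right)}}{49380} = - \frac{1377}{-17178 + \left(2940 + 16274\right)} \frac{1}{49380} = - \frac{1377}{-17178 + 19214} \cdot \frac{1}{49380} = - \frac{1377}{2036} \cdot \frac{1}{49380} = \left(-1377\right) \frac{1}{2036} \cdot \frac{1}{49380} = \left(- \frac{1377}{2036}\right) \frac{1}{49380} = - \frac{459}{33512560}$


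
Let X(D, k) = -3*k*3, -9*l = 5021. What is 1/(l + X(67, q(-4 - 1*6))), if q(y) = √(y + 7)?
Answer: -45189/25230124 + 729*I*√3/25230124 ≈ -0.0017911 + 5.0046e-5*I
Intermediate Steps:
l = -5021/9 (l = -⅑*5021 = -5021/9 ≈ -557.89)
q(y) = √(7 + y)
X(D, k) = -9*k
1/(l + X(67, q(-4 - 1*6))) = 1/(-5021/9 - 9*√(7 + (-4 - 1*6))) = 1/(-5021/9 - 9*√(7 + (-4 - 6))) = 1/(-5021/9 - 9*√(7 - 10)) = 1/(-5021/9 - 9*I*√3)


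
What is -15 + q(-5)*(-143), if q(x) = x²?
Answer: -3590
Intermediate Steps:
-15 + q(-5)*(-143) = -15 + (-5)²*(-143) = -15 + 25*(-143) = -15 - 3575 = -3590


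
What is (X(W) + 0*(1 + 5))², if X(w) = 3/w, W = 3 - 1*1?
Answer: 9/4 ≈ 2.2500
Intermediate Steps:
W = 2 (W = 3 - 1 = 2)
(X(W) + 0*(1 + 5))² = (3/2 + 0*(1 + 5))² = (3*(½) + 0*6)² = (3/2 + 0)² = (3/2)² = 9/4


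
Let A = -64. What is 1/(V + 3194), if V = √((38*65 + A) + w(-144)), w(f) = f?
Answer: 1597/5099687 - √2262/10199374 ≈ 0.00030849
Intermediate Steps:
V = √2262 (V = √((38*65 - 64) - 144) = √((2470 - 64) - 144) = √(2406 - 144) = √2262 ≈ 47.560)
1/(V + 3194) = 1/(√2262 + 3194) = 1/(3194 + √2262)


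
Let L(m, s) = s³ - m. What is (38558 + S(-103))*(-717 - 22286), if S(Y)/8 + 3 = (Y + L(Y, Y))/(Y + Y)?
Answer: -1862552910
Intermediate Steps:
S(Y) = -24 + 4*Y² (S(Y) = -24 + 8*((Y + (Y³ - Y))/(Y + Y)) = -24 + 8*(Y³/((2*Y))) = -24 + 8*(Y³*(1/(2*Y))) = -24 + 8*(Y²/2) = -24 + 4*Y²)
(38558 + S(-103))*(-717 - 22286) = (38558 + (-24 + 4*(-103)²))*(-717 - 22286) = (38558 + (-24 + 4*10609))*(-23003) = (38558 + (-24 + 42436))*(-23003) = (38558 + 42412)*(-23003) = 80970*(-23003) = -1862552910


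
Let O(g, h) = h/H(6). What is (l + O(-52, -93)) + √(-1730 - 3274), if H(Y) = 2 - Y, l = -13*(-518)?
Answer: 27029/4 + 6*I*√139 ≈ 6757.3 + 70.739*I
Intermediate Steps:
l = 6734
O(g, h) = -h/4 (O(g, h) = h/(2 - 1*6) = h/(2 - 6) = h/(-4) = h*(-¼) = -h/4)
(l + O(-52, -93)) + √(-1730 - 3274) = (6734 - ¼*(-93)) + √(-1730 - 3274) = (6734 + 93/4) + √(-5004) = 27029/4 + 6*I*√139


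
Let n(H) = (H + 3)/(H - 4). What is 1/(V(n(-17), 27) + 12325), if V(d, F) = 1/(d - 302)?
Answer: 904/11141797 ≈ 8.1136e-5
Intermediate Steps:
n(H) = (3 + H)/(-4 + H)
V(d, F) = 1/(-302 + d)
1/(V(n(-17), 27) + 12325) = 1/(1/(-302 + (3 - 17)/(-4 - 17)) + 12325) = 1/(1/(-302 - 14/(-21)) + 12325) = 1/(1/(-302 - 1/21*(-14)) + 12325) = 1/(1/(-302 + ⅔) + 12325) = 1/(1/(-904/3) + 12325) = 1/(-3/904 + 12325) = 1/(11141797/904) = 904/11141797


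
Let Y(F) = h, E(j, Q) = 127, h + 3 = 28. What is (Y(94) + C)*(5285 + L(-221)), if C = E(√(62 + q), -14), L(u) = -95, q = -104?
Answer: 788880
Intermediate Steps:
h = 25 (h = -3 + 28 = 25)
Y(F) = 25
C = 127
(Y(94) + C)*(5285 + L(-221)) = (25 + 127)*(5285 - 95) = 152*5190 = 788880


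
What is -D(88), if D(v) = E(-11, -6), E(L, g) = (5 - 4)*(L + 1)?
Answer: 10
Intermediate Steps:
E(L, g) = 1 + L (E(L, g) = 1*(1 + L) = 1 + L)
D(v) = -10 (D(v) = 1 - 11 = -10)
-D(88) = -1*(-10) = 10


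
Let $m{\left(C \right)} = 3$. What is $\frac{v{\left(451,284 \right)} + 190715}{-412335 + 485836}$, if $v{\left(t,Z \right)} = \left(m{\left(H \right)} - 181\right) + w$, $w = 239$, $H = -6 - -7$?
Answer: $\frac{190776}{73501} \approx 2.5956$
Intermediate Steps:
$H = 1$ ($H = -6 + 7 = 1$)
$v{\left(t,Z \right)} = 61$ ($v{\left(t,Z \right)} = \left(3 - 181\right) + 239 = -178 + 239 = 61$)
$\frac{v{\left(451,284 \right)} + 190715}{-412335 + 485836} = \frac{61 + 190715}{-412335 + 485836} = \frac{190776}{73501}$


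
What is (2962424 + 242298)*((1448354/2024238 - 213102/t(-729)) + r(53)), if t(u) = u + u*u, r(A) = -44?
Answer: -696305316862276439/4973552766 ≈ -1.4000e+8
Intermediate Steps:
t(u) = u + u**2
(2962424 + 242298)*((1448354/2024238 - 213102/t(-729)) + r(53)) = (2962424 + 242298)*((1448354/2024238 - 213102*(-1/(729*(1 - 729)))) - 44) = 3204722*((1448354*(1/2024238) - 213102/((-729*(-728)))) - 44) = 3204722*((724177/1012119 - 213102/530712) - 44) = 3204722*((724177/1012119 - 213102*1/530712) - 44) = 3204722*((724177/1012119 - 11839/29484) - 44) = 3204722*(3123052609/9947105532 - 44) = 3204722*(-434549590799/9947105532) = -696305316862276439/4973552766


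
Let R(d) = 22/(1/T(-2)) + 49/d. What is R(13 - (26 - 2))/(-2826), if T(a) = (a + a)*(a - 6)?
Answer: -855/3454 ≈ -0.24754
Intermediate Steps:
T(a) = 2*a*(-6 + a) (T(a) = (2*a)*(-6 + a) = 2*a*(-6 + a))
R(d) = 704 + 49/d (R(d) = 22/(1/(2*(-2)*(-6 - 2))) + 49/d = 22/(1/(2*(-2)*(-8))) + 49/d = 22/(1/32) + 49/d = 22*32 + 49/d = 704 + 49/d)
R(13 - (26 - 2))/(-2826) = (704 + 49/(13 - (26 - 2)))/(-2826) = (704 + 49/(13 - 1*24))*(-1/2826) = (704 + 49/(13 - 24))*(-1/2826) = (704 + 49/(-11))*(-1/2826) = (704 + 49*(-1/11))*(-1/2826) = (704 - 49/11)*(-1/2826) = (7695/11)*(-1/2826) = -855/3454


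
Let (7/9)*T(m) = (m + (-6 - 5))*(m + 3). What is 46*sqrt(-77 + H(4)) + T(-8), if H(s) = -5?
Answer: 855/7 + 46*I*sqrt(82) ≈ 122.14 + 416.55*I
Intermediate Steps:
T(m) = 9*(-11 + m)*(3 + m)/7 (T(m) = 9*((m + (-6 - 5))*(m + 3))/7 = 9*((m - 11)*(3 + m))/7 = 9*((-11 + m)*(3 + m))/7 = 9*(-11 + m)*(3 + m)/7)
46*sqrt(-77 + H(4)) + T(-8) = 46*sqrt(-77 - 5) + (-297/7 - 72/7*(-8) + (9/7)*(-8)**2) = 46*sqrt(-82) + (-297/7 + 576/7 + (9/7)*64) = 46*(I*sqrt(82)) + (-297/7 + 576/7 + 576/7) = 46*I*sqrt(82) + 855/7 = 855/7 + 46*I*sqrt(82)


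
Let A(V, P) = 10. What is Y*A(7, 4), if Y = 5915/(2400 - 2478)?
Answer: -2275/3 ≈ -758.33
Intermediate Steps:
Y = -455/6 (Y = 5915/(-78) = 5915*(-1/78) = -455/6 ≈ -75.833)
Y*A(7, 4) = -455/6*10 = -2275/3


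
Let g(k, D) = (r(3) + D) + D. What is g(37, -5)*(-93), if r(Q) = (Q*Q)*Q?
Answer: -1581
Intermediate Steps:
r(Q) = Q**3 (r(Q) = Q**2*Q = Q**3)
g(k, D) = 27 + 2*D (g(k, D) = (3**3 + D) + D = (27 + D) + D = 27 + 2*D)
g(37, -5)*(-93) = (27 + 2*(-5))*(-93) = (27 - 10)*(-93) = 17*(-93) = -1581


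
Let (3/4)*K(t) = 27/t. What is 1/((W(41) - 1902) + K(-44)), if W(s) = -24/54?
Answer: -99/188423 ≈ -0.00052541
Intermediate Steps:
K(t) = 36/t (K(t) = 4*(27/t)/3 = 36/t)
W(s) = -4/9 (W(s) = -24*1/54 = -4/9)
1/((W(41) - 1902) + K(-44)) = 1/((-4/9 - 1902) + 36/(-44)) = 1/(-17122/9 + 36*(-1/44)) = 1/(-17122/9 - 9/11) = 1/(-188423/99) = -99/188423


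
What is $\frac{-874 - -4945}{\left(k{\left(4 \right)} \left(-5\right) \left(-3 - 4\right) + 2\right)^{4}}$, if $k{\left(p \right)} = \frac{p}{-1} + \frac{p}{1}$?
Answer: $\frac{4071}{16} \approx 254.44$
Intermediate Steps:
$k{\left(p \right)} = 0$ ($k{\left(p \right)} = p \left(-1\right) + p 1 = - p + p = 0$)
$\frac{-874 - -4945}{\left(k{\left(4 \right)} \left(-5\right) \left(-3 - 4\right) + 2\right)^{4}} = \frac{-874 - -4945}{\left(0 \left(-5\right) \left(-3 - 4\right) + 2\right)^{4}} = \frac{-874 + 4945}{\left(0 \left(-3 - 4\right) + 2\right)^{4}} = \frac{4071}{\left(0 \left(-7\right) + 2\right)^{4}} = \frac{4071}{\left(0 + 2\right)^{4}} = \frac{4071}{2^{4}} = \frac{4071}{16}$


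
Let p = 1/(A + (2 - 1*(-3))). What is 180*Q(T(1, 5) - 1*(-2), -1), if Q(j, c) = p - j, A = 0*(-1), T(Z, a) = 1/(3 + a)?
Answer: -693/2 ≈ -346.50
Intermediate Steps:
A = 0
p = ⅕ (p = 1/(0 + (2 - 1*(-3))) = 1/(0 + (2 + 3)) = 1/(0 + 5) = 1/5 = ⅕ ≈ 0.20000)
Q(j, c) = ⅕ - j
180*Q(T(1, 5) - 1*(-2), -1) = 180*(⅕ - (1/(3 + 5) - 1*(-2))) = 180*(⅕ - (1/8 + 2)) = 180*(⅕ - (⅛ + 2)) = 180*(⅕ - 1*17/8) = 180*(⅕ - 17/8) = 180*(-77/40) = -693/2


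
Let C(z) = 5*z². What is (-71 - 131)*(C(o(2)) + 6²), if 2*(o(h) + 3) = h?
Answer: -11312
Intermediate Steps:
o(h) = -3 + h/2
(-71 - 131)*(C(o(2)) + 6²) = (-71 - 131)*(5*(-3 + (½)*2)² + 6²) = -202*(5*(-3 + 1)² + 36) = -202*(5*(-2)² + 36) = -202*(5*4 + 36) = -202*(20 + 36) = -202*56 = -11312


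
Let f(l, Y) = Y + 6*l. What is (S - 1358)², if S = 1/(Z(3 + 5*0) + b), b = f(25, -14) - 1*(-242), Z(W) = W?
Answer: 267699655609/145161 ≈ 1.8442e+6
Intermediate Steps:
b = 378 (b = (-14 + 6*25) - 1*(-242) = (-14 + 150) + 242 = 136 + 242 = 378)
S = 1/381 (S = 1/((3 + 5*0) + 378) = 1/((3 + 0) + 378) = 1/(3 + 378) = 1/381 ≈ 0.0026247)
(S - 1358)² = (1/381 - 1358)² = (-517397/381)² = 267699655609/145161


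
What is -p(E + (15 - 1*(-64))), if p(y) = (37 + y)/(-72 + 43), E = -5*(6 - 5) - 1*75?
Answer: 36/29 ≈ 1.2414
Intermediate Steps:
E = -80 (E = -5*1 - 75 = -5 - 75 = -80)
p(y) = -37/29 - y/29 (p(y) = (37 + y)/(-29) = (37 + y)*(-1/29) = -37/29 - y/29)
-p(E + (15 - 1*(-64))) = -(-37/29 - (-80 + (15 - 1*(-64)))/29) = -(-37/29 - (-80 + (15 + 64))/29) = -(-37/29 - (-80 + 79)/29) = -(-37/29 - 1/29*(-1)) = -(-37/29 + 1/29) = -1*(-36/29) = 36/29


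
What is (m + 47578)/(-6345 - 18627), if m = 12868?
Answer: -30223/12486 ≈ -2.4206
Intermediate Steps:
(m + 47578)/(-6345 - 18627) = (12868 + 47578)/(-6345 - 18627) = 60446/(-24972) = 60446*(-1/24972) = -30223/12486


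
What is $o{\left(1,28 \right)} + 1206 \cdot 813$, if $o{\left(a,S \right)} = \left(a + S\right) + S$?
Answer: $980535$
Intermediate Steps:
$o{\left(a,S \right)} = a + 2 S$ ($o{\left(a,S \right)} = \left(S + a\right) + S = a + 2 S$)
$o{\left(1,28 \right)} + 1206 \cdot 813 = \left(1 + 2 \cdot 28\right) + 1206 \cdot 813 = \left(1 + 56\right) + 980478 = 57 + 980478 = 980535$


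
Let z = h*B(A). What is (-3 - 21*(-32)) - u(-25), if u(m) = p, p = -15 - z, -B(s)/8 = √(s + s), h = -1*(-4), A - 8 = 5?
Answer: 684 - 32*√26 ≈ 520.83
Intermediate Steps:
A = 13 (A = 8 + 5 = 13)
h = 4
B(s) = -8*√2*√s (B(s) = -8*√(s + s) = -8*√2*√s)
z = -32*√26 (z = 4*(-8*√2*√13) = 4*(-8*√26) = -32*√26 ≈ -163.17)
p = -15 + 32*√26 (p = -15 - (-32)*√26 = -15 + 32*√26 ≈ 148.17)
u(m) = -15 + 32*√26
(-3 - 21*(-32)) - u(-25) = (-3 - 21*(-32)) - (-15 + 32*√26) = (-3 + 672) + (15 - 32*√26) = 669 + (15 - 32*√26) = 684 - 32*√26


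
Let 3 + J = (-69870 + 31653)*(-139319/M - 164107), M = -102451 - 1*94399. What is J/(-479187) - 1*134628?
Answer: -36571546095517/247579950 ≈ -1.4772e+5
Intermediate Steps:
M = -196850 (M = -102451 - 94399 = -196850)
J = 9721057760751/1550 (J = -3 + (-69870 + 31653)*(-139319/(-196850) - 164107) = -3 - 38217*(-139319*(-1/196850) - 164107) = -3 - 38217*(1097/1550 - 164107) = -3 - 38217*(-254364753/1550) = -3 + 9721057765401/1550 = 9721057760751/1550 ≈ 6.2716e+9)
J/(-479187) - 1*134628 = (9721057760751/1550)/(-479187) - 1*134628 = (9721057760751/1550)*(-1/479187) - 134628 = -3240352586917/247579950 - 134628 = -36571546095517/247579950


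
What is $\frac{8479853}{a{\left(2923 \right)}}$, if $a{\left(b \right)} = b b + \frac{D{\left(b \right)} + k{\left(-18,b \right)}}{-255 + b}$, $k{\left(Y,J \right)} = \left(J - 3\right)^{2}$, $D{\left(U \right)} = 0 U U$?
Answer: $\frac{5656061951}{5700932243} \approx 0.99213$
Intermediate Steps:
$D{\left(U \right)} = 0$ ($D{\left(U \right)} = 0 U = 0$)
$k{\left(Y,J \right)} = \left(-3 + J\right)^{2}$ ($k{\left(Y,J \right)} = \left(J - 3\right)^{2} = \left(-3 + J\right)^{2}$)
$a{\left(b \right)} = b^{2} + \frac{\left(-3 + b\right)^{2}}{-255 + b}$ ($a{\left(b \right)} = b b + \frac{0 + \left(-3 + b\right)^{2}}{-255 + b} = b^{2} + \frac{\left(-3 + b\right)^{2}}{-255 + b}$)
$\frac{8479853}{a{\left(2923 \right)}} = \frac{8479853}{\frac{1}{-255 + 2923} \left(2923^{3} + \left(-3 + 2923\right)^{2} - 255 \cdot 2923^{2}\right)} = \frac{8479853}{\frac{1}{2668} \left(24973904467 + 2920^{2} - 2178701895\right)} = \frac{8479853}{\frac{1}{2668} \left(24973904467 + 8526400 - 2178701895\right)} = \frac{8479853}{\frac{1}{2668} \cdot 22803728972} = \frac{8479853}{\frac{5700932243}{667}} = 8479853 \cdot \frac{667}{5700932243} = \frac{5656061951}{5700932243}$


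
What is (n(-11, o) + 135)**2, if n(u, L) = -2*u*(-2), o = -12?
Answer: 8281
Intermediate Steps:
n(u, L) = 4*u (n(u, L) = -(-4)*u = 4*u)
(n(-11, o) + 135)**2 = (4*(-11) + 135)**2 = (-44 + 135)**2 = 91**2 = 8281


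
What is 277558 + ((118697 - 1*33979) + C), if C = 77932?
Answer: 440208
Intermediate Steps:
277558 + ((118697 - 1*33979) + C) = 277558 + ((118697 - 1*33979) + 77932) = 277558 + ((118697 - 33979) + 77932) = 277558 + (84718 + 77932) = 277558 + 162650 = 440208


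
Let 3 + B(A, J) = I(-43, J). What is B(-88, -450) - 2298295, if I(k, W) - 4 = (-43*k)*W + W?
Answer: -3130794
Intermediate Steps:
I(k, W) = 4 + W - 43*W*k (I(k, W) = 4 + ((-43*k)*W + W) = 4 + (-43*W*k + W) = 4 + (W - 43*W*k) = 4 + W - 43*W*k)
B(A, J) = 1 + 1850*J (B(A, J) = -3 + (4 + J - 43*J*(-43)) = -3 + (4 + J + 1849*J) = -3 + (4 + 1850*J) = 1 + 1850*J)
B(-88, -450) - 2298295 = (1 + 1850*(-450)) - 2298295 = (1 - 832500) - 2298295 = -832499 - 2298295 = -3130794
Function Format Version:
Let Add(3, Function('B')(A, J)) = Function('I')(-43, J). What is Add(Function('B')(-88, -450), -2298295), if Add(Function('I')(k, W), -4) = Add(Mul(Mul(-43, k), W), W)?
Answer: -3130794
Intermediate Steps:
Function('I')(k, W) = Add(4, W, Mul(-43, W, k)) (Function('I')(k, W) = Add(4, Add(Mul(Mul(-43, k), W), W)) = Add(4, Add(Mul(-43, W, k), W)) = Add(4, Add(W, Mul(-43, W, k))) = Add(4, W, Mul(-43, W, k)))
Function('B')(A, J) = Add(1, Mul(1850, J)) (Function('B')(A, J) = Add(-3, Add(4, J, Mul(-43, J, -43))) = Add(-3, Add(4, J, Mul(1849, J))) = Add(-3, Add(4, Mul(1850, J))) = Add(1, Mul(1850, J)))
Add(Function('B')(-88, -450), -2298295) = Add(Add(1, Mul(1850, -450)), -2298295) = Add(Add(1, -832500), -2298295) = Add(-832499, -2298295) = -3130794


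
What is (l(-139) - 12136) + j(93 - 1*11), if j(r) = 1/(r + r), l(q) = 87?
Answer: -1976035/164 ≈ -12049.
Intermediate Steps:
j(r) = 1/(2*r)
(l(-139) - 12136) + j(93 - 1*11) = (87 - 12136) + 1/(2*(93 - 1*11)) = -12049 + 1/(2*(93 - 11)) = -12049 + (1/2)/82 = -12049 + (1/2)*(1/82) = -12049 + 1/164 = -1976035/164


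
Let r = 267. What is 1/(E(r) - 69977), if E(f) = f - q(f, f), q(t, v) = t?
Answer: -1/69977 ≈ -1.4290e-5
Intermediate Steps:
E(f) = 0 (E(f) = f - f = 0)
1/(E(r) - 69977) = 1/(0 - 69977) = 1/(-69977) = -1/69977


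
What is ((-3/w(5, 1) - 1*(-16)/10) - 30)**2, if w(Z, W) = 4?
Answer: 339889/400 ≈ 849.72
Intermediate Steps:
((-3/w(5, 1) - 1*(-16)/10) - 30)**2 = ((-3/4 - 1*(-16)/10) - 30)**2 = ((-3*1/4 + 16*(1/10)) - 30)**2 = ((-3/4 + 8/5) - 30)**2 = (17/20 - 30)**2 = (-583/20)**2 = 339889/400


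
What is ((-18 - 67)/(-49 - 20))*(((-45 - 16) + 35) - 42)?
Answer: -5780/69 ≈ -83.768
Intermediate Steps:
((-18 - 67)/(-49 - 20))*(((-45 - 16) + 35) - 42) = (-85/(-69))*((-61 + 35) - 42) = (-85*(-1/69))*(-26 - 42) = (85/69)*(-68) = -5780/69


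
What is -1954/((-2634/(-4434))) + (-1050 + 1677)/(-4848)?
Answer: -2333605447/709424 ≈ -3289.4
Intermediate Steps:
-1954/((-2634/(-4434))) + (-1050 + 1677)/(-4848) = -1954/((-2634*(-1/4434))) + 627*(-1/4848) = -1954/439/739 - 209/1616 = -1954*739/439 - 209/1616 = -1444006/439 - 209/1616 = -2333605447/709424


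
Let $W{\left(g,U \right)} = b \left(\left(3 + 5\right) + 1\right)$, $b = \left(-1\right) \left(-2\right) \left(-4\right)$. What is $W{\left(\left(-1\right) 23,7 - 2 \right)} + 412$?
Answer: $340$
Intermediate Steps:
$b = -8$ ($b = 2 \left(-4\right) = -8$)
$W{\left(g,U \right)} = -72$ ($W{\left(g,U \right)} = - 8 \left(\left(3 + 5\right) + 1\right) = - 8 \left(8 + 1\right) = \left(-8\right) 9 = -72$)
$W{\left(\left(-1\right) 23,7 - 2 \right)} + 412 = -72 + 412 = 340$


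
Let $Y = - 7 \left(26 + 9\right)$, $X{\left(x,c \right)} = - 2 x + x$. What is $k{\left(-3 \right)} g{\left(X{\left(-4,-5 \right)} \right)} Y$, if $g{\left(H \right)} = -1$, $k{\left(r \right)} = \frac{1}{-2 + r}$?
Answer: $-49$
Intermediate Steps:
$X{\left(x,c \right)} = - x$
$Y = -245$ ($Y = \left(-7\right) 35 = -245$)
$k{\left(-3 \right)} g{\left(X{\left(-4,-5 \right)} \right)} Y = \frac{1}{-2 - 3} \left(-1\right) \left(-245\right) = \frac{1}{-5} \left(-1\right) \left(-245\right) = \left(- \frac{1}{5}\right) \left(-1\right) \left(-245\right) = \frac{1}{5} \left(-245\right) = -49$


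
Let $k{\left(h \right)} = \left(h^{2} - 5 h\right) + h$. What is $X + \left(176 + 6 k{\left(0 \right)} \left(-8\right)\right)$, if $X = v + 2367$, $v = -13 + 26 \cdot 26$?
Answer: $3206$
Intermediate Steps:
$k{\left(h \right)} = h^{2} - 4 h$
$v = 663$ ($v = -13 + 676 = 663$)
$X = 3030$ ($X = 663 + 2367 = 3030$)
$X + \left(176 + 6 k{\left(0 \right)} \left(-8\right)\right) = 3030 + \left(176 + 6 \cdot 0 \left(-4 + 0\right) \left(-8\right)\right) = 3030 + \left(176 + 6 \cdot 0 \left(-4\right) \left(-8\right)\right) = 3030 + \left(176 + 6 \cdot 0 \left(-8\right)\right) = 3030 + \left(176 + 0 \left(-8\right)\right) = 3030 + \left(176 + 0\right) = 3030 + 176 = 3206$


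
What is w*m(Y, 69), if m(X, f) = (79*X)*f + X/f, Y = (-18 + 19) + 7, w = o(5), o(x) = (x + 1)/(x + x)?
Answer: 601792/23 ≈ 26165.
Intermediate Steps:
o(x) = (1 + x)/(2*x) (o(x) = (1 + x)/((2*x)) = (1 + x)*(1/(2*x)) = (1 + x)/(2*x))
w = ⅗ (w = (½)*(1 + 5)/5 = (½)*(⅕)*6 = ⅗ ≈ 0.60000)
Y = 8 (Y = 1 + 7 = 8)
m(X, f) = X/f + 79*X*f (m(X, f) = 79*X*f + X/f = X/f + 79*X*f)
w*m(Y, 69) = 3*(8/69 + 79*8*69)/5 = 3*(8*(1/69) + 43608)/5 = 3*(8/69 + 43608)/5 = (⅗)*(3008960/69) = 601792/23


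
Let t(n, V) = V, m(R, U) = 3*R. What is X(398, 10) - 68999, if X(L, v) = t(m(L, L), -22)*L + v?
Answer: -77745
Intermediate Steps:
X(L, v) = v - 22*L (X(L, v) = -22*L + v = v - 22*L)
X(398, 10) - 68999 = (10 - 22*398) - 68999 = (10 - 8756) - 68999 = -8746 - 68999 = -77745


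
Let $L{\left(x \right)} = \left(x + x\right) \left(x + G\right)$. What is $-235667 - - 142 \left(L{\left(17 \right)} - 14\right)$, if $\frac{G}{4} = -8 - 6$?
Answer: $-425947$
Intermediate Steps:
$G = -56$ ($G = 4 \left(-8 - 6\right) = 4 \left(-14\right) = -56$)
$L{\left(x \right)} = 2 x \left(-56 + x\right)$ ($L{\left(x \right)} = \left(x + x\right) \left(x - 56\right) = 2 x \left(-56 + x\right)$)
$-235667 - - 142 \left(L{\left(17 \right)} - 14\right) = -235667 - - 142 \left(2 \cdot 17 \left(-56 + 17\right) - 14\right) = -235667 - - 142 \left(2 \cdot 17 \left(-39\right) - 14\right) = -235667 - - 142 \left(-1326 - 14\right) = -235667 - \left(-142\right) \left(-1340\right) = -235667 - 190280 = -425947$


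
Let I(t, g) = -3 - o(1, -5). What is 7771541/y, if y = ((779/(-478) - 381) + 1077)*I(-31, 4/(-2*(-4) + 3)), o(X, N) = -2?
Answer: -3714796598/331909 ≈ -11192.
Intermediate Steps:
I(t, g) = -1 (I(t, g) = -3 - 1*(-2) = -3 + 2 = -1)
y = -331909/478 (y = ((779/(-478) - 381) + 1077)*(-1) = ((779*(-1/478) - 381) + 1077)*(-1) = ((-779/478 - 381) + 1077)*(-1) = (-182897/478 + 1077)*(-1) = (331909/478)*(-1) = -331909/478 ≈ -694.37)
7771541/y = 7771541/(-331909/478) = 7771541*(-478/331909) = -3714796598/331909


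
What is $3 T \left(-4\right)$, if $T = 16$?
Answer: $-192$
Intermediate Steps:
$3 T \left(-4\right) = 3 \cdot 16 \left(-4\right) = 48 \left(-4\right) = -192$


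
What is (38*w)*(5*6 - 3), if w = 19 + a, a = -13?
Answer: 6156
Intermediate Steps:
w = 6 (w = 19 - 13 = 6)
(38*w)*(5*6 - 3) = (38*6)*(5*6 - 3) = 228*(30 - 3) = 228*27 = 6156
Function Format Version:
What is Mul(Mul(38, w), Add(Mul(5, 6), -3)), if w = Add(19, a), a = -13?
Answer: 6156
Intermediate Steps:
w = 6 (w = Add(19, -13) = 6)
Mul(Mul(38, w), Add(Mul(5, 6), -3)) = Mul(Mul(38, 6), Add(Mul(5, 6), -3)) = Mul(228, Add(30, -3)) = Mul(228, 27) = 6156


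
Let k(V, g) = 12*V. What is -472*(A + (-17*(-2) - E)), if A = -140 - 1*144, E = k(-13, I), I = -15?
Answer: 44368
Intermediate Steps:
E = -156 (E = 12*(-13) = -156)
A = -284 (A = -140 - 144 = -284)
-472*(A + (-17*(-2) - E)) = -472*(-284 + (-17*(-2) - 1*(-156))) = -472*(-284 + (34 + 156)) = -472*(-284 + 190) = -472*(-94) = 44368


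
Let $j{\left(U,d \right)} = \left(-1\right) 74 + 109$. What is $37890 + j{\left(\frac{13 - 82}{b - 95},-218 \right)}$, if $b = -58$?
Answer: $37925$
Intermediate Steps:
$j{\left(U,d \right)} = 35$ ($j{\left(U,d \right)} = -74 + 109 = 35$)
$37890 + j{\left(\frac{13 - 82}{b - 95},-218 \right)} = 37890 + 35 = 37925$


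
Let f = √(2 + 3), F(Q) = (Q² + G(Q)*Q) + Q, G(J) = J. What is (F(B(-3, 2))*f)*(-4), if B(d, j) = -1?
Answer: -4*√5 ≈ -8.9443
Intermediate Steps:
F(Q) = Q + 2*Q² (F(Q) = (Q² + Q*Q) + Q = (Q² + Q²) + Q = 2*Q² + Q = Q + 2*Q²)
f = √5 ≈ 2.2361
(F(B(-3, 2))*f)*(-4) = ((-(1 + 2*(-1)))*√5)*(-4) = ((-(1 - 2))*√5)*(-4) = ((-1*(-1))*√5)*(-4) = (1*√5)*(-4) = √5*(-4) = -4*√5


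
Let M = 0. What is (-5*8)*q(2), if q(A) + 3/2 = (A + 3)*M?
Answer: 60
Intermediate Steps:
q(A) = -3/2 (q(A) = -3/2 + (A + 3)*0 = -3/2 + (3 + A)*0 = -3/2 + 0 = -3/2)
(-5*8)*q(2) = -5*8*(-3/2) = -40*(-3/2) = 60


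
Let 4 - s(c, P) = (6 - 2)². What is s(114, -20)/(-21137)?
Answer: 12/21137 ≈ 0.00056772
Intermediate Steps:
s(c, P) = -12 (s(c, P) = 4 - (6 - 2)² = 4 - 1*4² = 4 - 1*16 = 4 - 16 = -12)
s(114, -20)/(-21137) = -12/(-21137) = -12*(-1/21137) = 12/21137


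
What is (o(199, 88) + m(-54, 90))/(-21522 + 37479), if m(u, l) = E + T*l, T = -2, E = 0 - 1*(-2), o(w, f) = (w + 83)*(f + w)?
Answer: 80756/15957 ≈ 5.0609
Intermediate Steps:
o(w, f) = (83 + w)*(f + w)
E = 2 (E = 0 + 2 = 2)
m(u, l) = 2 - 2*l
(o(199, 88) + m(-54, 90))/(-21522 + 37479) = ((199² + 83*88 + 83*199 + 88*199) + (2 - 2*90))/(-21522 + 37479) = ((39601 + 7304 + 16517 + 17512) + (2 - 180))/15957 = (80934 - 178)*(1/15957) = 80756*(1/15957) = 80756/15957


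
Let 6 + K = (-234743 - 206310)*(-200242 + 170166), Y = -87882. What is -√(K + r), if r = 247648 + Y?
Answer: -2*√3316317447 ≈ -1.1518e+5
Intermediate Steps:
K = 13265110022 (K = -6 + (-234743 - 206310)*(-200242 + 170166) = -6 - 441053*(-30076) = -6 + 13265110028 = 13265110022)
r = 159766 (r = 247648 - 87882 = 159766)
-√(K + r) = -√(13265110022 + 159766) = -√13265269788 = -2*√3316317447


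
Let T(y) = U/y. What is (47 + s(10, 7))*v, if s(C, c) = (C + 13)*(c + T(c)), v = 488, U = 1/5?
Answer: 3563864/35 ≈ 1.0182e+5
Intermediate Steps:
U = ⅕ (U = 1*(⅕) = ⅕ ≈ 0.20000)
T(y) = 1/(5*y)
s(C, c) = (13 + C)*(c + 1/(5*c)) (s(C, c) = (C + 13)*(c + 1/(5*c)) = (13 + C)*(c + 1/(5*c)))
(47 + s(10, 7))*v = (47 + (⅕)*(13 + 10 + 5*7²*(13 + 10))/7)*488 = (47 + (⅕)*(⅐)*(13 + 10 + 5*49*23))*488 = (47 + (⅕)*(⅐)*(13 + 10 + 5635))*488 = (47 + (⅕)*(⅐)*5658)*488 = (47 + 5658/35)*488 = (7303/35)*488 = 3563864/35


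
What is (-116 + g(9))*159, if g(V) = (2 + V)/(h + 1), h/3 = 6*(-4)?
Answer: -1311273/71 ≈ -18469.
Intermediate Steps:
h = -72 (h = 3*(6*(-4)) = 3*(-24) = -72)
g(V) = -2/71 - V/71 (g(V) = (2 + V)/(-72 + 1) = (2 + V)/(-71) = (2 + V)*(-1/71) = -2/71 - V/71)
(-116 + g(9))*159 = (-116 + (-2/71 - 1/71*9))*159 = (-116 + (-2/71 - 9/71))*159 = (-116 - 11/71)*159 = -8247/71*159 = -1311273/71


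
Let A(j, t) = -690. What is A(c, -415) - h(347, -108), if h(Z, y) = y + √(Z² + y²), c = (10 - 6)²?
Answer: -582 - 17*√457 ≈ -945.42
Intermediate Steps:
c = 16 (c = 4² = 16)
A(c, -415) - h(347, -108) = -690 - (-108 + √(347² + (-108)²)) = -690 - (-108 + √(120409 + 11664)) = -690 - (-108 + √132073) = -690 - (-108 + 17*√457) = -690 + (108 - 17*√457) = -582 - 17*√457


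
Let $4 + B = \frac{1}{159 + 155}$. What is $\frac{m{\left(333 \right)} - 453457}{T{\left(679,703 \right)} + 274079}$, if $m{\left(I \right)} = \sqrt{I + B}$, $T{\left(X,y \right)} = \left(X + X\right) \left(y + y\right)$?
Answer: $- \frac{453457}{2183427} + \frac{\sqrt{32438398}}{685596078} \approx -0.20767$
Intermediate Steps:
$B = - \frac{1255}{314}$ ($B = -4 + \frac{1}{159 + 155} = -4 + \frac{1}{314} = - \frac{1255}{314} \approx -3.9968$)
$T{\left(X,y \right)} = 4 X y$ ($T{\left(X,y \right)} = 2 X 2 y = 4 X y$)
$m{\left(I \right)} = \sqrt{- \frac{1255}{314} + I}$ ($m{\left(I \right)} = \sqrt{I - \frac{1255}{314}} = \sqrt{- \frac{1255}{314} + I}$)
$\frac{m{\left(333 \right)} - 453457}{T{\left(679,703 \right)} + 274079} = \frac{\frac{\sqrt{-394070 + 98596 \cdot 333}}{314} - 453457}{4 \cdot 679 \cdot 703 + 274079} = \frac{\frac{\sqrt{-394070 + 32832468}}{314} - 453457}{1909348 + 274079} = \frac{\frac{\sqrt{32438398}}{314} - 453457}{2183427} = \left(-453457 + \frac{\sqrt{32438398}}{314}\right) \frac{1}{2183427} = - \frac{453457}{2183427} + \frac{\sqrt{32438398}}{685596078}$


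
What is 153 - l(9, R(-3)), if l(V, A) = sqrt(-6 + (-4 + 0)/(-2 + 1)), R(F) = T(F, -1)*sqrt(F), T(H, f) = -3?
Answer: 153 - I*sqrt(2) ≈ 153.0 - 1.4142*I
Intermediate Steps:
R(F) = -3*sqrt(F)
l(V, A) = I*sqrt(2) (l(V, A) = sqrt(-6 - 4/(-1)) = sqrt(-6 - 4*(-1)) = sqrt(-6 + 4) = sqrt(-2) = I*sqrt(2))
153 - l(9, R(-3)) = 153 - I*sqrt(2)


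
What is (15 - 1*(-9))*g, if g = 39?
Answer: 936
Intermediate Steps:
(15 - 1*(-9))*g = (15 - 1*(-9))*39 = (15 + 9)*39 = 24*39 = 936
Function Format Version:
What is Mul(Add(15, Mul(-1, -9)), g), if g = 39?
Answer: 936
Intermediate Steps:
Mul(Add(15, Mul(-1, -9)), g) = Mul(Add(15, Mul(-1, -9)), 39) = Mul(Add(15, 9), 39) = Mul(24, 39) = 936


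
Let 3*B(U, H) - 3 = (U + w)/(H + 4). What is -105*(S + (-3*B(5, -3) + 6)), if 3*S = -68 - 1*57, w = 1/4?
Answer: 18445/4 ≈ 4611.3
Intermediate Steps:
w = 1/4 ≈ 0.25000
B(U, H) = 1 + (1/4 + U)/(3*(4 + H)) (B(U, H) = 1 + ((U + 1/4)/(H + 4))/3 = 1 + ((1/4 + U)/(4 + H))/3 = 1 + (1/4 + U)/(3*(4 + H)))
S = -125/3 (S = (-68 - 1*57)/3 = (-68 - 57)/3 = (1/3)*(-125) = -125/3 ≈ -41.667)
-105*(S + (-3*B(5, -3) + 6)) = -105*(-125/3 + (-3*(49/12 - 3 + (1/3)*5)/(4 - 3) + 6)) = -105*(-125/3 + (-3*(49/12 - 3 + 5/3)/1 + 6)) = -105*(-125/3 + (-3*11/4 + 6)) = -105*(-125/3 + (-33/4 + 6)) = -105*(-125/3 - 9/4) = -105*(-527/12) = 18445/4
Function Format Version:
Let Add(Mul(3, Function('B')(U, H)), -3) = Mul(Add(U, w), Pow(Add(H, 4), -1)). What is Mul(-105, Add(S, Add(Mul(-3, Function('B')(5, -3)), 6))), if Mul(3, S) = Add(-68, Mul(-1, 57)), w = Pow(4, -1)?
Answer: Rational(18445, 4) ≈ 4611.3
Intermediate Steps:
w = Rational(1, 4) ≈ 0.25000
Function('B')(U, H) = Add(1, Mul(Rational(1, 3), Pow(Add(4, H), -1), Add(Rational(1, 4), U))) (Function('B')(U, H) = Add(1, Mul(Rational(1, 3), Mul(Add(U, Rational(1, 4)), Pow(Add(H, 4), -1)))) = Add(1, Mul(Rational(1, 3), Mul(Add(Rational(1, 4), U), Pow(Add(4, H), -1)))) = Add(1, Mul(Rational(1, 3), Mul(Pow(Add(4, H), -1), Add(Rational(1, 4), U)))) = Add(1, Mul(Rational(1, 3), Pow(Add(4, H), -1), Add(Rational(1, 4), U))))
S = Rational(-125, 3) (S = Mul(Rational(1, 3), Add(-68, Mul(-1, 57))) = Mul(Rational(1, 3), Add(-68, -57)) = Mul(Rational(1, 3), -125) = Rational(-125, 3) ≈ -41.667)
Mul(-105, Add(S, Add(Mul(-3, Function('B')(5, -3)), 6))) = Mul(-105, Add(Rational(-125, 3), Add(Mul(-3, Mul(Pow(Add(4, -3), -1), Add(Rational(49, 12), -3, Mul(Rational(1, 3), 5)))), 6))) = Mul(-105, Add(Rational(-125, 3), Add(Mul(-3, Mul(Pow(1, -1), Add(Rational(49, 12), -3, Rational(5, 3)))), 6))) = Mul(-105, Add(Rational(-125, 3), Add(Mul(-3, Mul(1, Rational(11, 4))), 6))) = Mul(-105, Add(Rational(-125, 3), Add(Mul(-3, Rational(11, 4)), 6))) = Mul(-105, Add(Rational(-125, 3), Add(Rational(-33, 4), 6))) = Mul(-105, Add(Rational(-125, 3), Rational(-9, 4))) = Mul(-105, Rational(-527, 12)) = Rational(18445, 4)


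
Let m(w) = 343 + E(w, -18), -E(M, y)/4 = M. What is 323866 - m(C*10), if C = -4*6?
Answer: 322563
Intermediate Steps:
C = -24
E(M, y) = -4*M
m(w) = 343 - 4*w
323866 - m(C*10) = 323866 - (343 - (-96)*10) = 323866 - (343 - 4*(-240)) = 323866 - (343 + 960) = 323866 - 1*1303 = 323866 - 1303 = 322563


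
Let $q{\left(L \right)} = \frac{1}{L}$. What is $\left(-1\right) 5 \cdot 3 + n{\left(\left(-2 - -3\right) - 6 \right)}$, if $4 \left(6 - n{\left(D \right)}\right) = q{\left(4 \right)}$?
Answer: $- \frac{145}{16} \approx -9.0625$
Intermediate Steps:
$n{\left(D \right)} = \frac{95}{16}$ ($n{\left(D \right)} = 6 - \frac{1}{4 \cdot 4} = 6 - \frac{1}{16} = \frac{95}{16}$)
$\left(-1\right) 5 \cdot 3 + n{\left(\left(-2 - -3\right) - 6 \right)} = \left(-1\right) 5 \cdot 3 + \frac{95}{16} = \left(-5\right) 3 + \frac{95}{16} = -15 + \frac{95}{16} = - \frac{145}{16}$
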